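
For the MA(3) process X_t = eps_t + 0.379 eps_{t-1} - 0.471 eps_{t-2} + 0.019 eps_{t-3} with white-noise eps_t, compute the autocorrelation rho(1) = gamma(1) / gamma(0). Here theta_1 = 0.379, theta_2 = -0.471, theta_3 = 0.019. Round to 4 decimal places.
\rho(1) = 0.1402

For an MA(q) process with theta_0 = 1, the autocovariance is
  gamma(k) = sigma^2 * sum_{i=0..q-k} theta_i * theta_{i+k},
and rho(k) = gamma(k) / gamma(0). Sigma^2 cancels.
  numerator   = (1)*(0.379) + (0.379)*(-0.471) + (-0.471)*(0.019) = 0.191542.
  denominator = (1)^2 + (0.379)^2 + (-0.471)^2 + (0.019)^2 = 1.365843.
  rho(1) = 0.191542 / 1.365843 = 0.1402.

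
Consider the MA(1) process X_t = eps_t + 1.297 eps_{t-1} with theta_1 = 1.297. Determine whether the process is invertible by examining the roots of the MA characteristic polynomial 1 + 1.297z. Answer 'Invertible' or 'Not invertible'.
\text{Not invertible}

The MA(q) characteristic polynomial is P(z) = 1 + 1.297z.
Invertibility requires all roots to lie outside the unit circle, i.e. |z| > 1 for every root.
This is linear in z: 1 + (1.297) z = 0  =>  z = -1/(1.297) = -0.77101,  |z| = 0.77101.
Moduli of all roots: 0.7710.
All moduli strictly greater than 1? No.
Verdict: Not invertible.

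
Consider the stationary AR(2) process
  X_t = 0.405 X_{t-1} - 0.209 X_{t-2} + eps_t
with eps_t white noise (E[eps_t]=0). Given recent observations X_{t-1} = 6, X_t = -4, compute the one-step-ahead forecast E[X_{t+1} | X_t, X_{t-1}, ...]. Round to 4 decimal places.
E[X_{t+1} \mid \mathcal F_t] = -2.8740

For an AR(p) model X_t = c + sum_i phi_i X_{t-i} + eps_t, the
one-step-ahead conditional mean is
  E[X_{t+1} | X_t, ...] = c + sum_i phi_i X_{t+1-i}.
Substitute known values:
  E[X_{t+1} | ...] = (0.405) * (-4) + (-0.209) * (6)
                   = -2.8740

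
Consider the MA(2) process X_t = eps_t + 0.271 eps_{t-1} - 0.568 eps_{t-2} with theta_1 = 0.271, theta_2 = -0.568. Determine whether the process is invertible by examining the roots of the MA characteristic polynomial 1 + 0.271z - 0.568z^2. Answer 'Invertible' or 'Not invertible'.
\text{Invertible}

The MA(q) characteristic polynomial is P(z) = 1 + 0.271z - 0.568z^2.
Invertibility requires all roots to lie outside the unit circle, i.e. |z| > 1 for every root.
Set 1 + (0.271) z + (-0.568) z^2 = 0, i.e. a z^2 + b z + c = 0 with a = -0.568, b = 0.271, c = 1.
Discriminant D = b^2 - 4ac = (0.271)^2 - 4*(-0.568)*1 = 0.073441 - (-2.272) = 2.345441.
D >= 0, so the roots are real: z = (-b +/- sqrt(D)) / (2a) = (-0.271 +/- 1.531483) / (-1.136).
  z_1 = (-0.271 + 1.531483) / (-1.136) = -1.1096,   |z_1| = 1.1096.
  z_2 = (-0.271 - 1.531483) / (-1.136) = 1.5867,   |z_2| = 1.5867.
Moduli of all roots: 1.1096, 1.5867.
All moduli strictly greater than 1? Yes.
Verdict: Invertible.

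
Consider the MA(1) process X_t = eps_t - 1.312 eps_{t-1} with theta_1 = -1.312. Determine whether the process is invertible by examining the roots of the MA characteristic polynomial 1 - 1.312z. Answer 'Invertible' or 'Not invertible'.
\text{Not invertible}

The MA(q) characteristic polynomial is P(z) = 1 - 1.312z.
Invertibility requires all roots to lie outside the unit circle, i.e. |z| > 1 for every root.
This is linear in z: 1 + (-1.312) z = 0  =>  z = -1/(-1.312) = 0.762195,  |z| = 0.762195.
Moduli of all roots: 0.7622.
All moduli strictly greater than 1? No.
Verdict: Not invertible.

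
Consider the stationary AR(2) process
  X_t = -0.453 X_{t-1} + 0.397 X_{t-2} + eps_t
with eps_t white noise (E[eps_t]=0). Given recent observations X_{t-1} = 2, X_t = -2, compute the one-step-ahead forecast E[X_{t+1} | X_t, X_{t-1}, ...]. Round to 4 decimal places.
E[X_{t+1} \mid \mathcal F_t] = 1.7000

For an AR(p) model X_t = c + sum_i phi_i X_{t-i} + eps_t, the
one-step-ahead conditional mean is
  E[X_{t+1} | X_t, ...] = c + sum_i phi_i X_{t+1-i}.
Substitute known values:
  E[X_{t+1} | ...] = (-0.453) * (-2) + (0.397) * (2)
                   = 1.7000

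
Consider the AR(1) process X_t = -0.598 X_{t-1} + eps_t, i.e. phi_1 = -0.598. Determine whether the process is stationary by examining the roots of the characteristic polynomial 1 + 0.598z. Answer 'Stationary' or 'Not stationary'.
\text{Stationary}

The AR(p) characteristic polynomial is P(z) = 1 + 0.598z.
Stationarity requires all roots to lie outside the unit circle, i.e. |z| > 1 for every root.
This is linear in z: 1 + (0.598) z = 0  =>  z = -1/(0.598) = -1.672241,  |z| = 1.672241.
Moduli of all roots: 1.6722.
All moduli strictly greater than 1? Yes.
Verdict: Stationary.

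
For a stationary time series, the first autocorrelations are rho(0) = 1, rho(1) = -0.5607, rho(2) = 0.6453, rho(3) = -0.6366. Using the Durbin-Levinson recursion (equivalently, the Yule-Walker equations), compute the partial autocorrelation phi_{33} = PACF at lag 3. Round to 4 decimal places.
\phi_{33} = -0.3400

The PACF at lag k is phi_{kk}, the last component of the solution
to the Yule-Walker system G_k phi = r_k where
  (G_k)_{ij} = rho(|i - j|), (r_k)_i = rho(i), i,j = 1..k.
Equivalently, Durbin-Levinson gives phi_{kk} iteratively:
  phi_{11} = rho(1)
  phi_{kk} = [rho(k) - sum_{j=1..k-1} phi_{k-1,j} rho(k-j)]
            / [1 - sum_{j=1..k-1} phi_{k-1,j} rho(j)],
  phi_{k,j} = phi_{k-1,j} - phi_{kk} phi_{k-1,k-j},  j = 1..k-1.
Step k = 1:
  phi_11 = rho(1) = -0.5607.
Step k = 2:
  phi_22 = [rho(2) - phi_11 rho(1)] / [1 - phi_11 rho(1)] = [0.6453 - (-0.5607)(-0.5607)] / [1 - (-0.5607)(-0.5607)]
         = 0.33091551 / 0.68561551 = 0.482655.
  Update: phi_21 = phi_11 - phi_22 phi_11 = -0.5607 - (0.482655)(-0.5607) = -0.290076.
Step k = 3:
  phi_33 = [rho(3) - phi_21 rho(2) - phi_22 rho(1)] / [1 - phi_21 rho(1) - phi_22 rho(2)]
    numerator   = -0.6366 - (-0.290076)(0.6453) - (0.482655)(-0.5607) = -0.17878979
    denominator = 1 - (-0.290076)(-0.5607) - (0.482655)(0.6453) = 0.5258976
  phi_33 = -0.17878979 / 0.5258976 = -0.34.
Therefore phi_{33} = -0.3400.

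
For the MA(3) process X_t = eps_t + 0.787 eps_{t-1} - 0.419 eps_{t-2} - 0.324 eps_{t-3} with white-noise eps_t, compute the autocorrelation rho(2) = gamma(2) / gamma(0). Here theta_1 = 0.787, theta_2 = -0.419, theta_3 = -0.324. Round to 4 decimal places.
\rho(2) = -0.3547

For an MA(q) process with theta_0 = 1, the autocovariance is
  gamma(k) = sigma^2 * sum_{i=0..q-k} theta_i * theta_{i+k},
and rho(k) = gamma(k) / gamma(0). Sigma^2 cancels.
  numerator   = (1)*(-0.419) + (0.787)*(-0.324) = -0.673988.
  denominator = (1)^2 + (0.787)^2 + (-0.419)^2 + (-0.324)^2 = 1.899906.
  rho(2) = -0.673988 / 1.899906 = -0.3547.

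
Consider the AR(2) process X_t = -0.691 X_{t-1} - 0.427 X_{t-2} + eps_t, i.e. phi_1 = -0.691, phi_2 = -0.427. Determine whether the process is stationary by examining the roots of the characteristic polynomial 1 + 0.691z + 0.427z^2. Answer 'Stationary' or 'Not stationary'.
\text{Stationary}

The AR(p) characteristic polynomial is P(z) = 1 + 0.691z + 0.427z^2.
Stationarity requires all roots to lie outside the unit circle, i.e. |z| > 1 for every root.
Set 1 + (0.691) z + (0.427) z^2 = 0, i.e. a z^2 + b z + c = 0 with a = 0.427, b = 0.691, c = 1.
Discriminant D = b^2 - 4ac = (0.691)^2 - 4*(0.427)*1 = 0.477481 - (1.708) = -1.230519.
D < 0, so the roots are the complex-conjugate pair z = (-b +/- i sqrt(-D)) / (2a) = -0.8091 +/- 1.2989i.
For a conjugate pair |z|^2 = z * conj(z) = (product of roots) = c/a = 1/(0.427) = 2.34192, so |z| = sqrt(2.34192) = 1.5303 for both roots.
Moduli of all roots: 1.5303, 1.5303.
All moduli strictly greater than 1? Yes.
Verdict: Stationary.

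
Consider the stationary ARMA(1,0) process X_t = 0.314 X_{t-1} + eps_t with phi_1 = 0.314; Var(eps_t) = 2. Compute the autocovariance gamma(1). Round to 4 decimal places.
\gamma(1) = 0.6967

Multiply the model equation by X_{t-k} and take expectations. With theta_0 = psi_0 = 1 and psi_j the MA(infinity) weights, this gives
  gamma(k) - sum_i phi_i gamma(k-i) = c_k,
  c_k = sigma^2 * sum_{j=k..q} theta_j psi_{j-k}   (c_k = 0 for k > q),
using gamma(-m) = gamma(m).
Pure AR (q = 0): c_0 = sigma^2 = 2, c_k = 0 for k >= 1.
Equations for k = 0 and k = 1 (AR order 1):
  gamma(0) = phi_1 gamma(1) + c_0
  gamma(1) = phi_1 gamma(0) + c_1
Substituting the second into the first: gamma(0) (1 - phi_1^2) = c_0 + phi_1 c_1, so
  gamma(0) = c_0 / (1 - phi_1^2) = 2 / (1 - (0.314)^2) = 2 / 0.901404 = 2.218761.
  gamma(1) = phi_1 gamma(0) = (0.314)(2.218761) = 0.696691.
Therefore gamma(1) = 0.6967 (to 4 decimal places).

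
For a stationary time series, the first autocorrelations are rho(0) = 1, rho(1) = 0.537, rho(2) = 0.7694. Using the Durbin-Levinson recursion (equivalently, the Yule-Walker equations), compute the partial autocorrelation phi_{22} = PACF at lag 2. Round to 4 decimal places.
\phi_{22} = 0.6760

The PACF at lag k is phi_{kk}, the last component of the solution
to the Yule-Walker system G_k phi = r_k where
  (G_k)_{ij} = rho(|i - j|), (r_k)_i = rho(i), i,j = 1..k.
Equivalently, Durbin-Levinson gives phi_{kk} iteratively:
  phi_{11} = rho(1)
  phi_{kk} = [rho(k) - sum_{j=1..k-1} phi_{k-1,j} rho(k-j)]
            / [1 - sum_{j=1..k-1} phi_{k-1,j} rho(j)],
  phi_{k,j} = phi_{k-1,j} - phi_{kk} phi_{k-1,k-j},  j = 1..k-1.
Step k = 1:
  phi_11 = rho(1) = 0.537.
Step k = 2:
  phi_22 = [rho(2) - phi_11 rho(1)] / [1 - phi_11 rho(1)] = [0.7694 - (0.537)(0.537)] / [1 - (0.537)(0.537)]
         = 0.481031 / 0.711631 = 0.676.
Therefore phi_{22} = 0.6760.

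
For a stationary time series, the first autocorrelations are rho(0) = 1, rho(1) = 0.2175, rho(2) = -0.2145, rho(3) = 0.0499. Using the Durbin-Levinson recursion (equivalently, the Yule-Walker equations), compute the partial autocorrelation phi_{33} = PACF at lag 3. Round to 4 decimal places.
\phi_{33} = 0.1920

The PACF at lag k is phi_{kk}, the last component of the solution
to the Yule-Walker system G_k phi = r_k where
  (G_k)_{ij} = rho(|i - j|), (r_k)_i = rho(i), i,j = 1..k.
Equivalently, Durbin-Levinson gives phi_{kk} iteratively:
  phi_{11} = rho(1)
  phi_{kk} = [rho(k) - sum_{j=1..k-1} phi_{k-1,j} rho(k-j)]
            / [1 - sum_{j=1..k-1} phi_{k-1,j} rho(j)],
  phi_{k,j} = phi_{k-1,j} - phi_{kk} phi_{k-1,k-j},  j = 1..k-1.
Step k = 1:
  phi_11 = rho(1) = 0.2175.
Step k = 2:
  phi_22 = [rho(2) - phi_11 rho(1)] / [1 - phi_11 rho(1)] = [-0.2145 - (0.2175)(0.2175)] / [1 - (0.2175)(0.2175)]
         = -0.26180625 / 0.95269375 = -0.274806.
  Update: phi_21 = phi_11 - phi_22 phi_11 = 0.2175 - (-0.274806)(0.2175) = 0.27727.
Step k = 3:
  phi_33 = [rho(3) - phi_21 rho(2) - phi_22 rho(1)] / [1 - phi_21 rho(1) - phi_22 rho(2)]
    numerator   = 0.0499 - (0.27727)(-0.2145) - (-0.274806)(0.2175) = 0.16914487
    denominator = 1 - (0.27727)(0.2175) - (-0.274806)(-0.2145) = 0.88074774
  phi_33 = 0.16914487 / 0.88074774 = 0.192.
Therefore phi_{33} = 0.1920.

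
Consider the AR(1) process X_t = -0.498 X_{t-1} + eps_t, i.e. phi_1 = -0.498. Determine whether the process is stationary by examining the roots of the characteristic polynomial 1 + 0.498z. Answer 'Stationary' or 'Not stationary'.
\text{Stationary}

The AR(p) characteristic polynomial is P(z) = 1 + 0.498z.
Stationarity requires all roots to lie outside the unit circle, i.e. |z| > 1 for every root.
This is linear in z: 1 + (0.498) z = 0  =>  z = -1/(0.498) = -2.008032,  |z| = 2.008032.
Moduli of all roots: 2.0080.
All moduli strictly greater than 1? Yes.
Verdict: Stationary.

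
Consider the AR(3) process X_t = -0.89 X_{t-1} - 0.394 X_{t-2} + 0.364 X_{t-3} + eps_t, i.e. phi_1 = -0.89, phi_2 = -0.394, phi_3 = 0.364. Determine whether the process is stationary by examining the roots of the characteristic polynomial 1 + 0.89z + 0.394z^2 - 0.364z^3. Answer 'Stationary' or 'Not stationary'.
\text{Stationary}

The AR(p) characteristic polynomial is P(z) = 1 + 0.89z + 0.394z^2 - 0.364z^3.
Stationarity requires all roots to lie outside the unit circle, i.e. |z| > 1 for every root.
Degree 3: look for a simple real root z0 first, then factor out (1 - z/z0) and solve the remaining quadratic.
Testing z0 = 2.5: P(2.5) = 1 + (0.89)(2.5) + (0.394)(2.5)^2 + (-0.364)(2.5)^3
  = 1 + (2.225) + (2.4625) + (-5.6875) = 0.  So z_0 = 2.5 is a root, |z_0| = 2.5.
Divide out the factor (1 - 0.4 z) = (1 - z/z0) (since 1/z0 = 0.4):
  P(z) = (1 - 0.4 z)(1 + (1.29) z + (0.91) z^2)
  [check: z-coef 1.29 - (0.4) = 0.89; z^2-coef 0.91 - (0.4)(1.29) = 0.394; z^3-coef -(0.4)(0.91) = -0.364.]
Remaining roots from the quadratic factor 1 + (1.29) z + (0.91) z^2:
  Set 1 + (1.29) z + (0.91) z^2 = 0, i.e. a z^2 + b z + c = 0 with a = 0.91, b = 1.29, c = 1.
  Discriminant D = b^2 - 4ac = (1.29)^2 - 4*(0.91)*1 = 1.6641 - (3.64) = -1.9759.
  D < 0, so the roots are the complex-conjugate pair z = (-b +/- i sqrt(-D)) / (2a) = -0.7088 +/- 0.7723i.
  For a conjugate pair |z|^2 = z * conj(z) = (product of roots) = c/a = 1/(0.91) = 1.098901, so |z| = sqrt(1.098901) = 1.0483 for both roots.
Moduli of all roots: 2.5000, 1.0483, 1.0483.
All moduli strictly greater than 1? Yes.
Verdict: Stationary.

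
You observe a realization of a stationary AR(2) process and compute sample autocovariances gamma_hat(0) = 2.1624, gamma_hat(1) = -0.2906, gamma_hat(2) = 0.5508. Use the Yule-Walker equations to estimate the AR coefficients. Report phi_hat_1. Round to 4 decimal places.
\hat\phi_{1} = -0.1020

The Yule-Walker equations for an AR(p) process read, in matrix form,
  Gamma_p phi = r_p,   with   (Gamma_p)_{ij} = gamma(|i - j|),
                       (r_p)_i = gamma(i),   i,j = 1..p.
Substitute the sample gammas (Toeplitz matrix and right-hand side of size 2):
  Gamma_p = [[2.1624, -0.2906], [-0.2906, 2.1624]]
  r_p     = [-0.2906, 0.5508]
Written out:
  2.1624 phi_1 - 0.2906 phi_2 = -0.2906
  -0.2906 phi_1 + 2.1624 phi_2 = 0.5508
Solve by Cramer's rule:
  det = gamma(0)^2 - gamma(1)^2 = (2.1624)^2 - (-0.2906)^2 = 4.67597376 - 0.08444836 = 4.5915254
  phi_hat_1 = [gamma(1) gamma(0) - gamma(1) gamma(2)] / det = [(-0.2906)(2.1624) - (-0.2906)(0.5508)] / 4.5915254 = -0.46833096 / 4.5915254 = -0.102
  phi_hat_2 = [gamma(0) gamma(2) - gamma(1)^2] / det = [(2.1624)(0.5508) - (-0.2906)^2] / 4.5915254 = 1.10660156 / 4.5915254 = 0.241
So phi_hat = [-0.1020, 0.2410].
Therefore phi_hat_1 = -0.1020.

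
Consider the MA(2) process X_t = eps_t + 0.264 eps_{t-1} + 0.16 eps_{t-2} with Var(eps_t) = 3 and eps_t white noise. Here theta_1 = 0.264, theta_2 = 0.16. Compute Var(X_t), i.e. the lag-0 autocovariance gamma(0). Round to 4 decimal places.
\gamma(0) = 3.2859

For an MA(q) process X_t = eps_t + sum_i theta_i eps_{t-i} with
Var(eps_t) = sigma^2, the variance is
  gamma(0) = sigma^2 * (1 + sum_i theta_i^2).
  sum_i theta_i^2 = (0.264)^2 + (0.16)^2 = 0.069696 + 0.0256 = 0.095296.
  gamma(0) = 3 * (1 + 0.095296) = 3 * 1.095296 = 3.285888, which rounds to 3.2859.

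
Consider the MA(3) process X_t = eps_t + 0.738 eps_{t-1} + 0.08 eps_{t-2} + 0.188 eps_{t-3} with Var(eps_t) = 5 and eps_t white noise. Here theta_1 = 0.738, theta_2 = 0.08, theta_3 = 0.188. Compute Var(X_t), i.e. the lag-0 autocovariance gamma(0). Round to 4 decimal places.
\gamma(0) = 7.9319

For an MA(q) process X_t = eps_t + sum_i theta_i eps_{t-i} with
Var(eps_t) = sigma^2, the variance is
  gamma(0) = sigma^2 * (1 + sum_i theta_i^2).
  sum_i theta_i^2 = (0.738)^2 + (0.08)^2 + (0.188)^2 = 0.544644 + 0.0064 + 0.035344 = 0.586388.
  gamma(0) = 5 * (1 + 0.586388) = 5 * 1.586388 = 7.93194, which rounds to 7.9319.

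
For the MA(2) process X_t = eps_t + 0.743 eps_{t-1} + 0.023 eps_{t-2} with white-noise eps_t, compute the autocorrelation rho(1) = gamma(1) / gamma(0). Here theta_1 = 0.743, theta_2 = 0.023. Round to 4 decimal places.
\rho(1) = 0.4896

For an MA(q) process with theta_0 = 1, the autocovariance is
  gamma(k) = sigma^2 * sum_{i=0..q-k} theta_i * theta_{i+k},
and rho(k) = gamma(k) / gamma(0). Sigma^2 cancels.
  numerator   = (1)*(0.743) + (0.743)*(0.023) = 0.760089.
  denominator = (1)^2 + (0.743)^2 + (0.023)^2 = 1.552578.
  rho(1) = 0.760089 / 1.552578 = 0.4896.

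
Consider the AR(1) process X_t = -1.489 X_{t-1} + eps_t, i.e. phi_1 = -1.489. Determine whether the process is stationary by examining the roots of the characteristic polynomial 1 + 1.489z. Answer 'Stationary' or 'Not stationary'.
\text{Not stationary}

The AR(p) characteristic polynomial is P(z) = 1 + 1.489z.
Stationarity requires all roots to lie outside the unit circle, i.e. |z| > 1 for every root.
This is linear in z: 1 + (1.489) z = 0  =>  z = -1/(1.489) = -0.671592,  |z| = 0.671592.
Moduli of all roots: 0.6716.
All moduli strictly greater than 1? No.
Verdict: Not stationary.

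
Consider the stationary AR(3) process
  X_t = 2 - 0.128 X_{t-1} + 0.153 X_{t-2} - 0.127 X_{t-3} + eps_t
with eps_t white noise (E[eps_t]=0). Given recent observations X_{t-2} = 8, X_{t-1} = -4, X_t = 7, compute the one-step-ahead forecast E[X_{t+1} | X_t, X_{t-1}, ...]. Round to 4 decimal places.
E[X_{t+1} \mid \mathcal F_t] = -0.5240

For an AR(p) model X_t = c + sum_i phi_i X_{t-i} + eps_t, the
one-step-ahead conditional mean is
  E[X_{t+1} | X_t, ...] = c + sum_i phi_i X_{t+1-i}.
Substitute known values:
  E[X_{t+1} | ...] = 2 + (-0.128) * (7) + (0.153) * (-4) + (-0.127) * (8)
                   = -0.5240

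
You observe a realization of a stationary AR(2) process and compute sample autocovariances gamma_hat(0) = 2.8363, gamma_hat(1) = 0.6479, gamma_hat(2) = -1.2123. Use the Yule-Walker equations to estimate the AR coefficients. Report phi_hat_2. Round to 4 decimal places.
\hat\phi_{2} = -0.5060

The Yule-Walker equations for an AR(p) process read, in matrix form,
  Gamma_p phi = r_p,   with   (Gamma_p)_{ij} = gamma(|i - j|),
                       (r_p)_i = gamma(i),   i,j = 1..p.
Substitute the sample gammas (Toeplitz matrix and right-hand side of size 2):
  Gamma_p = [[2.8363, 0.6479], [0.6479, 2.8363]]
  r_p     = [0.6479, -1.2123]
Written out:
  2.8363 phi_1 + 0.6479 phi_2 = 0.6479
  0.6479 phi_1 + 2.8363 phi_2 = -1.2123
Solve by Cramer's rule:
  det = gamma(0)^2 - gamma(1)^2 = (2.8363)^2 - (0.6479)^2 = 8.04459769 - 0.41977441 = 7.62482328
  phi_hat_1 = [gamma(1) gamma(0) - gamma(1) gamma(2)] / det = [(0.6479)(2.8363) - (0.6479)(-1.2123)] / 7.62482328 = 2.62308794 / 7.62482328 = 0.344
  phi_hat_2 = [gamma(0) gamma(2) - gamma(1)^2] / det = [(2.8363)(-1.2123) - (0.6479)^2] / 7.62482328 = -3.8582209 / 7.62482328 = -0.506
So phi_hat = [0.3440, -0.5060].
Therefore phi_hat_2 = -0.5060.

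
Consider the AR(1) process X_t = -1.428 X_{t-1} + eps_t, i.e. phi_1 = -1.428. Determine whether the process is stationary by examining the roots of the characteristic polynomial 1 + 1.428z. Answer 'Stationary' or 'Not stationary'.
\text{Not stationary}

The AR(p) characteristic polynomial is P(z) = 1 + 1.428z.
Stationarity requires all roots to lie outside the unit circle, i.e. |z| > 1 for every root.
This is linear in z: 1 + (1.428) z = 0  =>  z = -1/(1.428) = -0.70028,  |z| = 0.70028.
Moduli of all roots: 0.7003.
All moduli strictly greater than 1? No.
Verdict: Not stationary.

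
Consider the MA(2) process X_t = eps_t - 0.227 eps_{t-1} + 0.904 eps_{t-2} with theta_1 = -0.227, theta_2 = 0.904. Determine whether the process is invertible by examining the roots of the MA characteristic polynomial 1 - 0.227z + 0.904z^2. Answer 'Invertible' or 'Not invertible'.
\text{Invertible}

The MA(q) characteristic polynomial is P(z) = 1 - 0.227z + 0.904z^2.
Invertibility requires all roots to lie outside the unit circle, i.e. |z| > 1 for every root.
Set 1 + (-0.227) z + (0.904) z^2 = 0, i.e. a z^2 + b z + c = 0 with a = 0.904, b = -0.227, c = 1.
Discriminant D = b^2 - 4ac = (-0.227)^2 - 4*(0.904)*1 = 0.051529 - (3.616) = -3.564471.
D < 0, so the roots are the complex-conjugate pair z = (-b +/- i sqrt(-D)) / (2a) = 0.1256 +/- 1.0442i.
For a conjugate pair |z|^2 = z * conj(z) = (product of roots) = c/a = 1/(0.904) = 1.106195, so |z| = sqrt(1.106195) = 1.0518 for both roots.
Moduli of all roots: 1.0518, 1.0518.
All moduli strictly greater than 1? Yes.
Verdict: Invertible.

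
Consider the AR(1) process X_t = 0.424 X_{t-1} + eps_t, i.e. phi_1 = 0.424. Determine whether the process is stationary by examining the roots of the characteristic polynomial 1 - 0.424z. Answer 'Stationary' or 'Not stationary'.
\text{Stationary}

The AR(p) characteristic polynomial is P(z) = 1 - 0.424z.
Stationarity requires all roots to lie outside the unit circle, i.e. |z| > 1 for every root.
This is linear in z: 1 + (-0.424) z = 0  =>  z = -1/(-0.424) = 2.358491,  |z| = 2.358491.
Moduli of all roots: 2.3585.
All moduli strictly greater than 1? Yes.
Verdict: Stationary.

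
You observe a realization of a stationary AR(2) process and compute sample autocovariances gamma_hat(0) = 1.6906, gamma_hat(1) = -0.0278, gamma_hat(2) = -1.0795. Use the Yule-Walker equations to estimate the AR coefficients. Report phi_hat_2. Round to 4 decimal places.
\hat\phi_{2} = -0.6390

The Yule-Walker equations for an AR(p) process read, in matrix form,
  Gamma_p phi = r_p,   with   (Gamma_p)_{ij} = gamma(|i - j|),
                       (r_p)_i = gamma(i),   i,j = 1..p.
Substitute the sample gammas (Toeplitz matrix and right-hand side of size 2):
  Gamma_p = [[1.6906, -0.0278], [-0.0278, 1.6906]]
  r_p     = [-0.0278, -1.0795]
Written out:
  1.6906 phi_1 - 0.0278 phi_2 = -0.0278
  -0.0278 phi_1 + 1.6906 phi_2 = -1.0795
Solve by Cramer's rule:
  det = gamma(0)^2 - gamma(1)^2 = (1.6906)^2 - (-0.0278)^2 = 2.85812836 - 0.00077284 = 2.85735552
  phi_hat_1 = [gamma(1) gamma(0) - gamma(1) gamma(2)] / det = [(-0.0278)(1.6906) - (-0.0278)(-1.0795)] / 2.85735552 = -0.07700878 / 2.85735552 = -0.027
  phi_hat_2 = [gamma(0) gamma(2) - gamma(1)^2] / det = [(1.6906)(-1.0795) - (-0.0278)^2] / 2.85735552 = -1.82577554 / 2.85735552 = -0.639
So phi_hat = [-0.0270, -0.6390].
Therefore phi_hat_2 = -0.6390.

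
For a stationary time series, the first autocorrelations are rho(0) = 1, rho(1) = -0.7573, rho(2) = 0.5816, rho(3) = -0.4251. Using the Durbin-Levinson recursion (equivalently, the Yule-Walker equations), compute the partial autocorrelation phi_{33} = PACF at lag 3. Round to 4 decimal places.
\phi_{33} = 0.0501

The PACF at lag k is phi_{kk}, the last component of the solution
to the Yule-Walker system G_k phi = r_k where
  (G_k)_{ij} = rho(|i - j|), (r_k)_i = rho(i), i,j = 1..k.
Equivalently, Durbin-Levinson gives phi_{kk} iteratively:
  phi_{11} = rho(1)
  phi_{kk} = [rho(k) - sum_{j=1..k-1} phi_{k-1,j} rho(k-j)]
            / [1 - sum_{j=1..k-1} phi_{k-1,j} rho(j)],
  phi_{k,j} = phi_{k-1,j} - phi_{kk} phi_{k-1,k-j},  j = 1..k-1.
Step k = 1:
  phi_11 = rho(1) = -0.7573.
Step k = 2:
  phi_22 = [rho(2) - phi_11 rho(1)] / [1 - phi_11 rho(1)] = [0.5816 - (-0.7573)(-0.7573)] / [1 - (-0.7573)(-0.7573)]
         = 0.00809671 / 0.42649671 = 0.018984.
  Update: phi_21 = phi_11 - phi_22 phi_11 = -0.7573 - (0.018984)(-0.7573) = -0.742923.
Step k = 3:
  phi_33 = [rho(3) - phi_21 rho(2) - phi_22 rho(1)] / [1 - phi_21 rho(1) - phi_22 rho(2)]
    numerator   = -0.4251 - (-0.742923)(0.5816) - (0.018984)(-0.7573) = 0.02136091
    denominator = 1 - (-0.742923)(-0.7573) - (0.018984)(0.5816) = 0.426343
  phi_33 = 0.02136091 / 0.426343 = 0.0501.
Therefore phi_{33} = 0.0501.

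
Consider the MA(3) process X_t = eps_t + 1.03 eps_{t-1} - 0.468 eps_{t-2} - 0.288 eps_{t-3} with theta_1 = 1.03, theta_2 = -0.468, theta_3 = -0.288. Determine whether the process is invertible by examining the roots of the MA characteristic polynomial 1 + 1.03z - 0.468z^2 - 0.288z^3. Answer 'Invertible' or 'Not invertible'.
\text{Not invertible}

The MA(q) characteristic polynomial is P(z) = 1 + 1.03z - 0.468z^2 - 0.288z^3.
Invertibility requires all roots to lie outside the unit circle, i.e. |z| > 1 for every root.
Degree 3: look for a simple real root z0 first, then factor out (1 - z/z0) and solve the remaining quadratic.
Testing z0 = -2.5: P(-2.5) = 1 + (1.03)(-2.5) + (-0.468)(-2.5)^2 + (-0.288)(-2.5)^3
  = 1 + (-2.575) + (-2.925) + (4.5) = 0.  So z_0 = -2.5 is a root, |z_0| = 2.5.
Divide out the factor (1 + 0.4 z) = (1 - z/z0) (since 1/z0 = -0.4):
  P(z) = (1 + 0.4 z)(1 + (0.63) z + (-0.72) z^2)
  [check: z-coef 0.63 - (-0.4) = 1.03; z^2-coef -0.72 - (-0.4)(0.63) = -0.468; z^3-coef -(-0.4)(-0.72) = -0.288.]
Remaining roots from the quadratic factor 1 + (0.63) z + (-0.72) z^2:
  Set 1 + (0.63) z + (-0.72) z^2 = 0, i.e. a z^2 + b z + c = 0 with a = -0.72, b = 0.63, c = 1.
  Discriminant D = b^2 - 4ac = (0.63)^2 - 4*(-0.72)*1 = 0.3969 - (-2.88) = 3.2769.
  D >= 0, so the roots are real: z = (-b +/- sqrt(D)) / (2a) = (-0.63 +/- 1.810221) / (-1.44).
    z_1 = (-0.63 + 1.810221) / (-1.44) = -0.8196,   |z_1| = 0.8196.
    z_2 = (-0.63 - 1.810221) / (-1.44) = 1.6946,   |z_2| = 1.6946.
Moduli of all roots: 2.5000, 0.8196, 1.6946.
All moduli strictly greater than 1? No.
Verdict: Not invertible.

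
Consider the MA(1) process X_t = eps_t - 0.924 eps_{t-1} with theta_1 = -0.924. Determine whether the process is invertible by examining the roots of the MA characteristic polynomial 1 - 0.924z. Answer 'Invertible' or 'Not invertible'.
\text{Invertible}

The MA(q) characteristic polynomial is P(z) = 1 - 0.924z.
Invertibility requires all roots to lie outside the unit circle, i.e. |z| > 1 for every root.
This is linear in z: 1 + (-0.924) z = 0  =>  z = -1/(-0.924) = 1.082251,  |z| = 1.082251.
Moduli of all roots: 1.0823.
All moduli strictly greater than 1? Yes.
Verdict: Invertible.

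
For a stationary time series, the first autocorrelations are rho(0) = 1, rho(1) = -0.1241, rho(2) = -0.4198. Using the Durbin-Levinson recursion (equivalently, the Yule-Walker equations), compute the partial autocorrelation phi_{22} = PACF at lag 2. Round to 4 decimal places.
\phi_{22} = -0.4420

The PACF at lag k is phi_{kk}, the last component of the solution
to the Yule-Walker system G_k phi = r_k where
  (G_k)_{ij} = rho(|i - j|), (r_k)_i = rho(i), i,j = 1..k.
Equivalently, Durbin-Levinson gives phi_{kk} iteratively:
  phi_{11} = rho(1)
  phi_{kk} = [rho(k) - sum_{j=1..k-1} phi_{k-1,j} rho(k-j)]
            / [1 - sum_{j=1..k-1} phi_{k-1,j} rho(j)],
  phi_{k,j} = phi_{k-1,j} - phi_{kk} phi_{k-1,k-j},  j = 1..k-1.
Step k = 1:
  phi_11 = rho(1) = -0.1241.
Step k = 2:
  phi_22 = [rho(2) - phi_11 rho(1)] / [1 - phi_11 rho(1)] = [-0.4198 - (-0.1241)(-0.1241)] / [1 - (-0.1241)(-0.1241)]
         = -0.43520081 / 0.98459919 = -0.442.
Therefore phi_{22} = -0.4420.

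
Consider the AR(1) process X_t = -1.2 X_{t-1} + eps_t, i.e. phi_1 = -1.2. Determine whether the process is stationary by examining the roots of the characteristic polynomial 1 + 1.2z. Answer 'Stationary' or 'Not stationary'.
\text{Not stationary}

The AR(p) characteristic polynomial is P(z) = 1 + 1.2z.
Stationarity requires all roots to lie outside the unit circle, i.e. |z| > 1 for every root.
This is linear in z: 1 + (1.2) z = 0  =>  z = -1/(1.2) = -0.833333,  |z| = 0.833333.
Moduli of all roots: 0.8333.
All moduli strictly greater than 1? No.
Verdict: Not stationary.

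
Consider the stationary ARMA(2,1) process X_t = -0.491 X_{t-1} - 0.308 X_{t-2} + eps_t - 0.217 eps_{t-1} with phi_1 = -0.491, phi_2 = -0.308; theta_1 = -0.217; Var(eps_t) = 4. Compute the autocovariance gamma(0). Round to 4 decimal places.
\gamma(0) = 6.2244

Multiply the model equation by X_{t-k} and take expectations. With theta_0 = psi_0 = 1 and psi_j the MA(infinity) weights, this gives
  gamma(k) - sum_i phi_i gamma(k-i) = c_k,
  c_k = sigma^2 * sum_{j=k..q} theta_j psi_{j-k}   (c_k = 0 for k > q),
using gamma(-m) = gamma(m).
psi-weights needed (psi_j = theta_j + sum_i phi_i psi_{j-i}):
  psi_1 = theta_1 + phi_1 = -0.217 + (-0.491) = -0.708
Right-hand sides:
  c_0 = sigma^2 (1 + theta_1 psi_1) = 4 * (1 + (-0.217)(-0.708)) = 4 * 1.153636 = 4.614544
  c_1 = sigma^2 theta_1 = 4 * (-0.217) = -0.868
  c_2 = 0
Equations for k = 0, 1, 2 (AR order 2, c_2 = 0):
  (E0) gamma(0) = phi_1 gamma(1) + phi_2 gamma(2) + c_0
  (E1) gamma(1) = phi_1 gamma(0) + phi_2 gamma(1) + c_1
  (E2) gamma(2) = phi_1 gamma(1) + phi_2 gamma(0)
From (E1): gamma(1) = A gamma(0) + B with
  A = phi_1 / (1 - phi_2) = -0.491 / 1.308 = -0.375382,   B = c_1 / (1 - phi_2) = -0.868 / 1.308 = -0.663609.
Insert (E2) into (E0): gamma(0) (1 - phi_2^2) = phi_1 (1 + phi_2) gamma(1) + c_0.
  phi_1 (1 + phi_2) = (-0.491)(0.692) = -0.339772,   1 - phi_2^2 = 0.905136.
Replace gamma(1) by A gamma(0) + B and collect gamma(0):
  gamma(0) [0.905136 - (-0.339772)(-0.375382)] = (-0.339772)(-0.663609) + 4.614544
  gamma(0) * 0.777592 = 4.84002
  gamma(0) = 4.84002 / 0.777592 = 6.224372.
Therefore gamma(0) = 6.2244 (to 4 decimal places).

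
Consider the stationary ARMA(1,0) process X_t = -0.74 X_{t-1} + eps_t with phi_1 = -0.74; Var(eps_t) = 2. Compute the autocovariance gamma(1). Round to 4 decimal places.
\gamma(1) = -3.2714

Multiply the model equation by X_{t-k} and take expectations. With theta_0 = psi_0 = 1 and psi_j the MA(infinity) weights, this gives
  gamma(k) - sum_i phi_i gamma(k-i) = c_k,
  c_k = sigma^2 * sum_{j=k..q} theta_j psi_{j-k}   (c_k = 0 for k > q),
using gamma(-m) = gamma(m).
Pure AR (q = 0): c_0 = sigma^2 = 2, c_k = 0 for k >= 1.
Equations for k = 0 and k = 1 (AR order 1):
  gamma(0) = phi_1 gamma(1) + c_0
  gamma(1) = phi_1 gamma(0) + c_1
Substituting the second into the first: gamma(0) (1 - phi_1^2) = c_0 + phi_1 c_1, so
  gamma(0) = c_0 / (1 - phi_1^2) = 2 / (1 - (-0.74)^2) = 2 / 0.4524 = 4.420866.
  gamma(1) = phi_1 gamma(0) = (-0.74)(4.420866) = -3.271441.
Therefore gamma(1) = -3.2714 (to 4 decimal places).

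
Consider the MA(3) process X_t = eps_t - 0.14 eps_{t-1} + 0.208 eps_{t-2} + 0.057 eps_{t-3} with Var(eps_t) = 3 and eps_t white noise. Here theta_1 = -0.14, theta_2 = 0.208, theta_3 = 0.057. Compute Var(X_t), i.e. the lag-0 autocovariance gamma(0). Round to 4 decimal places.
\gamma(0) = 3.1983

For an MA(q) process X_t = eps_t + sum_i theta_i eps_{t-i} with
Var(eps_t) = sigma^2, the variance is
  gamma(0) = sigma^2 * (1 + sum_i theta_i^2).
  sum_i theta_i^2 = (-0.14)^2 + (0.208)^2 + (0.057)^2 = 0.0196 + 0.043264 + 0.003249 = 0.066113.
  gamma(0) = 3 * (1 + 0.066113) = 3 * 1.066113 = 3.198339, which rounds to 3.1983.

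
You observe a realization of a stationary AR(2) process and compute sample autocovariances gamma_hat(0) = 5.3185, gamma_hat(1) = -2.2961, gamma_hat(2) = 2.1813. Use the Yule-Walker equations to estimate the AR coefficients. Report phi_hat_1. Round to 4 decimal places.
\hat\phi_{1} = -0.3130

The Yule-Walker equations for an AR(p) process read, in matrix form,
  Gamma_p phi = r_p,   with   (Gamma_p)_{ij} = gamma(|i - j|),
                       (r_p)_i = gamma(i),   i,j = 1..p.
Substitute the sample gammas (Toeplitz matrix and right-hand side of size 2):
  Gamma_p = [[5.3185, -2.2961], [-2.2961, 5.3185]]
  r_p     = [-2.2961, 2.1813]
Written out:
  5.3185 phi_1 - 2.2961 phi_2 = -2.2961
  -2.2961 phi_1 + 5.3185 phi_2 = 2.1813
Solve by Cramer's rule:
  det = gamma(0)^2 - gamma(1)^2 = (5.3185)^2 - (-2.2961)^2 = 28.28644225 - 5.27207521 = 23.01436704
  phi_hat_1 = [gamma(1) gamma(0) - gamma(1) gamma(2)] / det = [(-2.2961)(5.3185) - (-2.2961)(2.1813)] / 23.01436704 = -7.20332492 / 23.01436704 = -0.313
  phi_hat_2 = [gamma(0) gamma(2) - gamma(1)^2] / det = [(5.3185)(2.1813) - (-2.2961)^2] / 23.01436704 = 6.32916884 / 23.01436704 = 0.275
So phi_hat = [-0.3130, 0.2750].
Therefore phi_hat_1 = -0.3130.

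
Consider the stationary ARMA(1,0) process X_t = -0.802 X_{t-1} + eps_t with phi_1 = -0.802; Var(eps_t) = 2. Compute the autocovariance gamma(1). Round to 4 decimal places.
\gamma(1) = -4.4956

Multiply the model equation by X_{t-k} and take expectations. With theta_0 = psi_0 = 1 and psi_j the MA(infinity) weights, this gives
  gamma(k) - sum_i phi_i gamma(k-i) = c_k,
  c_k = sigma^2 * sum_{j=k..q} theta_j psi_{j-k}   (c_k = 0 for k > q),
using gamma(-m) = gamma(m).
Pure AR (q = 0): c_0 = sigma^2 = 2, c_k = 0 for k >= 1.
Equations for k = 0 and k = 1 (AR order 1):
  gamma(0) = phi_1 gamma(1) + c_0
  gamma(1) = phi_1 gamma(0) + c_1
Substituting the second into the first: gamma(0) (1 - phi_1^2) = c_0 + phi_1 c_1, so
  gamma(0) = c_0 / (1 - phi_1^2) = 2 / (1 - (-0.802)^2) = 2 / 0.356796 = 5.605444.
  gamma(1) = phi_1 gamma(0) = (-0.802)(5.605444) = -4.495566.
Therefore gamma(1) = -4.4956 (to 4 decimal places).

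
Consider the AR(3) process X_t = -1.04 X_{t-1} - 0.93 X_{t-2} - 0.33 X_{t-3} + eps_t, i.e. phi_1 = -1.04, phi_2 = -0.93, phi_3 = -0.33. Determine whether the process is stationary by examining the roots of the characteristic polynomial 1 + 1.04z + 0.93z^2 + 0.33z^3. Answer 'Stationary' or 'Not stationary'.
\text{Stationary}

The AR(p) characteristic polynomial is P(z) = 1 + 1.04z + 0.93z^2 + 0.33z^3.
Stationarity requires all roots to lie outside the unit circle, i.e. |z| > 1 for every root.
Degree 3: look for a simple real root z0 first, then factor out (1 - z/z0) and solve the remaining quadratic.
Testing z0 = -2: P(-2) = 1 + (1.04)(-2) + (0.93)(-2)^2 + (0.33)(-2)^3
  = 1 + (-2.08) + (3.72) + (-2.64) = 0.  So z_0 = -2 is a root, |z_0| = 2.
Divide out the factor (1 + 0.5 z) = (1 - z/z0) (since 1/z0 = -0.5):
  P(z) = (1 + 0.5 z)(1 + (0.54) z + (0.66) z^2)
  [check: z-coef 0.54 - (-0.5) = 1.04; z^2-coef 0.66 - (-0.5)(0.54) = 0.93; z^3-coef -(-0.5)(0.66) = 0.33.]
Remaining roots from the quadratic factor 1 + (0.54) z + (0.66) z^2:
  Set 1 + (0.54) z + (0.66) z^2 = 0, i.e. a z^2 + b z + c = 0 with a = 0.66, b = 0.54, c = 1.
  Discriminant D = b^2 - 4ac = (0.54)^2 - 4*(0.66)*1 = 0.2916 - (2.64) = -2.3484.
  D < 0, so the roots are the complex-conjugate pair z = (-b +/- i sqrt(-D)) / (2a) = -0.4091 +/- 1.1609i.
  For a conjugate pair |z|^2 = z * conj(z) = (product of roots) = c/a = 1/(0.66) = 1.515152, so |z| = sqrt(1.515152) = 1.2309 for both roots.
Moduli of all roots: 2.0000, 1.2309, 1.2309.
All moduli strictly greater than 1? Yes.
Verdict: Stationary.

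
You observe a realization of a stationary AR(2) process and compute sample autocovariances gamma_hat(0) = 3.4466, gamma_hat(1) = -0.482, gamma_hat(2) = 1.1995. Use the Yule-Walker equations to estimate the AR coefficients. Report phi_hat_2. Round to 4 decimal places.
\hat\phi_{2} = 0.3350

The Yule-Walker equations for an AR(p) process read, in matrix form,
  Gamma_p phi = r_p,   with   (Gamma_p)_{ij} = gamma(|i - j|),
                       (r_p)_i = gamma(i),   i,j = 1..p.
Substitute the sample gammas (Toeplitz matrix and right-hand side of size 2):
  Gamma_p = [[3.4466, -0.482], [-0.482, 3.4466]]
  r_p     = [-0.482, 1.1995]
Written out:
  3.4466 phi_1 - 0.482 phi_2 = -0.482
  -0.482 phi_1 + 3.4466 phi_2 = 1.1995
Solve by Cramer's rule:
  det = gamma(0)^2 - gamma(1)^2 = (3.4466)^2 - (-0.482)^2 = 11.87905156 - 0.232324 = 11.64672756
  phi_hat_1 = [gamma(1) gamma(0) - gamma(1) gamma(2)] / det = [(-0.482)(3.4466) - (-0.482)(1.1995)] / 11.64672756 = -1.0831022 / 11.64672756 = -0.093
  phi_hat_2 = [gamma(0) gamma(2) - gamma(1)^2] / det = [(3.4466)(1.1995) - (-0.482)^2] / 11.64672756 = 3.9018727 / 11.64672756 = 0.335
So phi_hat = [-0.0930, 0.3350].
Therefore phi_hat_2 = 0.3350.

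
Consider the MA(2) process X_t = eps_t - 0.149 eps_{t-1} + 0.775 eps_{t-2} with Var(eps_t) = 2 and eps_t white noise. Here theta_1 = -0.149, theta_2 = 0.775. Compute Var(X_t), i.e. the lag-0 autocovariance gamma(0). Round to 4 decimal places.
\gamma(0) = 3.2457

For an MA(q) process X_t = eps_t + sum_i theta_i eps_{t-i} with
Var(eps_t) = sigma^2, the variance is
  gamma(0) = sigma^2 * (1 + sum_i theta_i^2).
  sum_i theta_i^2 = (-0.149)^2 + (0.775)^2 = 0.022201 + 0.600625 = 0.622826.
  gamma(0) = 2 * (1 + 0.622826) = 2 * 1.622826 = 3.245652, which rounds to 3.2457.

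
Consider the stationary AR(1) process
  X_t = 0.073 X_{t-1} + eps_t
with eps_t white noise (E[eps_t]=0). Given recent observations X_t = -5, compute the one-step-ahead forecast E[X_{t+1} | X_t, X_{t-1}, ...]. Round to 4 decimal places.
E[X_{t+1} \mid \mathcal F_t] = -0.3650

For an AR(p) model X_t = c + sum_i phi_i X_{t-i} + eps_t, the
one-step-ahead conditional mean is
  E[X_{t+1} | X_t, ...] = c + sum_i phi_i X_{t+1-i}.
Substitute known values:
  E[X_{t+1} | ...] = (0.073) * (-5)
                   = -0.3650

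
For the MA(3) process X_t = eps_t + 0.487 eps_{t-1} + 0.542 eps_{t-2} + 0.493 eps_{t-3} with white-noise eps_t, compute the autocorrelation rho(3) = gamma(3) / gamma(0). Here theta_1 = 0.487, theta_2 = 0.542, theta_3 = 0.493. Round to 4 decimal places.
\rho(3) = 0.2779

For an MA(q) process with theta_0 = 1, the autocovariance is
  gamma(k) = sigma^2 * sum_{i=0..q-k} theta_i * theta_{i+k},
and rho(k) = gamma(k) / gamma(0). Sigma^2 cancels.
  numerator   = (1)*(0.493) = 0.493.
  denominator = (1)^2 + (0.487)^2 + (0.542)^2 + (0.493)^2 = 1.773982.
  rho(3) = 0.493 / 1.773982 = 0.2779.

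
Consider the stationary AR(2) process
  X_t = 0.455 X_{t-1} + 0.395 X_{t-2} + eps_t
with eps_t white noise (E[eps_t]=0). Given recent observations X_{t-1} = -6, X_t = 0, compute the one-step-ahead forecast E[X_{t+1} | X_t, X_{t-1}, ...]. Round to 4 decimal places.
E[X_{t+1} \mid \mathcal F_t] = -2.3700

For an AR(p) model X_t = c + sum_i phi_i X_{t-i} + eps_t, the
one-step-ahead conditional mean is
  E[X_{t+1} | X_t, ...] = c + sum_i phi_i X_{t+1-i}.
Substitute known values:
  E[X_{t+1} | ...] = (0.455) * (0) + (0.395) * (-6)
                   = -2.3700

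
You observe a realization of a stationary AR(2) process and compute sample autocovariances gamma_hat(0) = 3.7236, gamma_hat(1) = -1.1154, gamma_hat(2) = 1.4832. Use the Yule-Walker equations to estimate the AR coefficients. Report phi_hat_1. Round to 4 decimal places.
\hat\phi_{1} = -0.1980

The Yule-Walker equations for an AR(p) process read, in matrix form,
  Gamma_p phi = r_p,   with   (Gamma_p)_{ij} = gamma(|i - j|),
                       (r_p)_i = gamma(i),   i,j = 1..p.
Substitute the sample gammas (Toeplitz matrix and right-hand side of size 2):
  Gamma_p = [[3.7236, -1.1154], [-1.1154, 3.7236]]
  r_p     = [-1.1154, 1.4832]
Written out:
  3.7236 phi_1 - 1.1154 phi_2 = -1.1154
  -1.1154 phi_1 + 3.7236 phi_2 = 1.4832
Solve by Cramer's rule:
  det = gamma(0)^2 - gamma(1)^2 = (3.7236)^2 - (-1.1154)^2 = 13.86519696 - 1.24411716 = 12.6210798
  phi_hat_1 = [gamma(1) gamma(0) - gamma(1) gamma(2)] / det = [(-1.1154)(3.7236) - (-1.1154)(1.4832)] / 12.6210798 = -2.49894216 / 12.6210798 = -0.198
  phi_hat_2 = [gamma(0) gamma(2) - gamma(1)^2] / det = [(3.7236)(1.4832) - (-1.1154)^2] / 12.6210798 = 4.27872636 / 12.6210798 = 0.339
So phi_hat = [-0.1980, 0.3390].
Therefore phi_hat_1 = -0.1980.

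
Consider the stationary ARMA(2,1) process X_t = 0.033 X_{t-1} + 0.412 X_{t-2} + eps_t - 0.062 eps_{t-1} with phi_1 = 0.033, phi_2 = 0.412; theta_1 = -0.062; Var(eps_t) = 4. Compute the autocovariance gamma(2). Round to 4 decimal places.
\gamma(2) = 1.9800

Multiply the model equation by X_{t-k} and take expectations. With theta_0 = psi_0 = 1 and psi_j the MA(infinity) weights, this gives
  gamma(k) - sum_i phi_i gamma(k-i) = c_k,
  c_k = sigma^2 * sum_{j=k..q} theta_j psi_{j-k}   (c_k = 0 for k > q),
using gamma(-m) = gamma(m).
psi-weights needed (psi_j = theta_j + sum_i phi_i psi_{j-i}):
  psi_1 = theta_1 + phi_1 = -0.062 + (0.033) = -0.029
Right-hand sides:
  c_0 = sigma^2 (1 + theta_1 psi_1) = 4 * (1 + (-0.062)(-0.029)) = 4 * 1.001798 = 4.007192
  c_1 = sigma^2 theta_1 = 4 * (-0.062) = -0.248
  c_2 = 0
Equations for k = 0, 1, 2 (AR order 2, c_2 = 0):
  (E0) gamma(0) = phi_1 gamma(1) + phi_2 gamma(2) + c_0
  (E1) gamma(1) = phi_1 gamma(0) + phi_2 gamma(1) + c_1
  (E2) gamma(2) = phi_1 gamma(1) + phi_2 gamma(0)
From (E1): gamma(1) = A gamma(0) + B with
  A = phi_1 / (1 - phi_2) = 0.033 / 0.588 = 0.056122,   B = c_1 / (1 - phi_2) = -0.248 / 0.588 = -0.421769.
Insert (E2) into (E0): gamma(0) (1 - phi_2^2) = phi_1 (1 + phi_2) gamma(1) + c_0.
  phi_1 (1 + phi_2) = (0.033)(1.412) = 0.046596,   1 - phi_2^2 = 0.830256.
Replace gamma(1) by A gamma(0) + B and collect gamma(0):
  gamma(0) [0.830256 - (0.046596)(0.056122)] = (0.046596)(-0.421769) + 4.007192
  gamma(0) * 0.827641 = 3.987539
  gamma(0) = 3.987539 / 0.827641 = 4.817958.
  gamma(1) = A gamma(0) + B = (0.056122)(4.817958) + (-0.421769) = -0.151373.
  gamma(2) = phi_1 gamma(1) + phi_2 gamma(0) = (0.033)(-0.151373) + (0.412)(4.817958) = 1.980003.
Therefore gamma(2) = 1.9800 (to 4 decimal places).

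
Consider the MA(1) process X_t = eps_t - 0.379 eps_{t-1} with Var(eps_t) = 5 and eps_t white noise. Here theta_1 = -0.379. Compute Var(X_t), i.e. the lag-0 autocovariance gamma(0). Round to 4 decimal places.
\gamma(0) = 5.7182

For an MA(q) process X_t = eps_t + sum_i theta_i eps_{t-i} with
Var(eps_t) = sigma^2, the variance is
  gamma(0) = sigma^2 * (1 + sum_i theta_i^2).
  sum_i theta_i^2 = (-0.379)^2 = 0.143641.
  gamma(0) = 5 * (1 + 0.143641) = 5 * 1.143641 = 5.718205, which rounds to 5.7182.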